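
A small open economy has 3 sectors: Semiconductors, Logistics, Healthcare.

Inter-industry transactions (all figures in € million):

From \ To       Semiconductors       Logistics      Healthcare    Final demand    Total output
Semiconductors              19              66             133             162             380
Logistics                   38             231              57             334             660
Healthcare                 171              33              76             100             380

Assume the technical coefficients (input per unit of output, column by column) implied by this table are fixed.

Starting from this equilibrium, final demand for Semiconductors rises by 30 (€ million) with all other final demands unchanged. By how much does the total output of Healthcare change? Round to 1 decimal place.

Technical coefficients a_ij = z_ij / X_j:
  a_11 = 19/380 = 0.05, a_21 = 38/380 = 0.10, a_31 = 171/380 = 0.45
  a_12 = 66/660 = 0.10, a_22 = 231/660 = 0.35, a_32 = 33/660 = 0.05
  a_13 = 133/380 = 0.35, a_23 = 57/380 = 0.15, a_33 = 76/380 = 0.20
I − A =
  [   0.95    -0.10    -0.35]
  [  -0.10     0.65    -0.15]
  [  -0.45    -0.05     0.80]
Cofactors of I−A, C_ij = (−1)^(i+j)·(minor ij) (rows/columns in the sector order above):
  C_11 = (0.65)(0.80) − (-0.15)(-0.05) = 0.5125
  C_12 = −[(-0.10)(0.80) − (-0.15)(-0.45)] = 0.1475
  C_13 = (-0.10)(-0.05) − (0.65)(-0.45) = 0.2975
  C_21 = −[(-0.10)(0.80) − (-0.35)(-0.05)] = 0.0975
  C_22 = (0.95)(0.80) − (-0.35)(-0.45) = 0.6025
  C_23 = −[(0.95)(-0.05) − (-0.10)(-0.45)] = 0.0925
  C_31 = (-0.10)(-0.15) − (-0.35)(0.65) = 0.2425
  C_32 = −[(0.95)(-0.15) − (-0.35)(-0.10)] = 0.1775
  C_33 = (0.95)(0.65) − (-0.10)(-0.10) = 0.6075
det(I−A) = Σ_j (I−A)_1j·C_1j = (0.95)(0.5125) + (-0.10)(0.1475) + (-0.35)(0.2975) = 0.3680
adj(I−A) = Cᵀ =
  [ 0.5125   0.0975   0.2425]
  [ 0.1475   0.6025   0.1775]
  [ 0.2975   0.0925   0.6075]
(I − A)⁻¹ = adj(I−A) / det(I−A) ≈
  [   1.3927     0.2649     0.6590]
  [   0.4008     1.6372     0.4823]
  [   0.8084     0.2514     1.6508]
Δx = (I − A)⁻¹ Δd with Δd having +30 in the Semiconductors component and 0 elsewhere.
So Δx_3 = L_31 · (+30), where L_31 = adj(I−A)_31 / det(I−A) = 0.2975 / 0.3680.
Δx_3 = 0.2975 × (+30) / 0.3680 = 8.925 / 0.3680 ≈ 24.3.

Δx_3 = 24.3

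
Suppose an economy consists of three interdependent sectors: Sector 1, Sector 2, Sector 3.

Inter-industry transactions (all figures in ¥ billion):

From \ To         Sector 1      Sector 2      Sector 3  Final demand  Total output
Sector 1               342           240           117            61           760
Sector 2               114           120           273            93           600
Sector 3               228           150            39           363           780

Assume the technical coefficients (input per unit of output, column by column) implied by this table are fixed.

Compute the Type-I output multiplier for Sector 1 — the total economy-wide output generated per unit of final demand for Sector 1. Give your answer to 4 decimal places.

m_1 = 5.2236

Technical coefficients a_ij = z_ij / X_j:
  a_11 = 342/760 = 0.45, a_21 = 114/760 = 0.15, a_31 = 228/760 = 0.30
  a_12 = 240/600 = 0.40, a_22 = 120/600 = 0.20, a_32 = 150/600 = 0.25
  a_13 = 117/780 = 0.15, a_23 = 273/780 = 0.35, a_33 = 39/780 = 0.05
I − A =
  [   0.55    -0.40    -0.15]
  [  -0.15     0.80    -0.35]
  [  -0.30    -0.25     0.95]
Cofactors of I−A, C_ij = (−1)^(i+j)·(minor ij) (rows/columns in the sector order above):
  C_11 = (0.80)(0.95) − (-0.35)(-0.25) = 0.6725
  C_12 = −[(-0.15)(0.95) − (-0.35)(-0.30)] = 0.2475
  C_13 = (-0.15)(-0.25) − (0.80)(-0.30) = 0.2775
  C_21 = −[(-0.40)(0.95) − (-0.15)(-0.25)] = 0.4175
  C_22 = (0.55)(0.95) − (-0.15)(-0.30) = 0.4775
  C_23 = −[(0.55)(-0.25) − (-0.40)(-0.30)] = 0.2575
  C_31 = (-0.40)(-0.35) − (-0.15)(0.80) = 0.2600
  C_32 = −[(0.55)(-0.35) − (-0.15)(-0.15)] = 0.2150
  C_33 = (0.55)(0.80) − (-0.40)(-0.15) = 0.3800
det(I−A) = Σ_j (I−A)_1j·C_1j = (0.55)(0.6725) + (-0.40)(0.2475) + (-0.15)(0.2775) = 0.22925
adj(I−A) = Cᵀ =
  [ 0.6725   0.4175   0.2600]
  [ 0.2475   0.4775   0.2150]
  [ 0.2775   0.2575   0.3800]
(I − A)⁻¹ = adj(I−A) / det(I−A) ≈
  [   2.93348     1.82116     1.13413]
  [   1.07961     2.08288     0.93784]
  [   1.21047     1.12323     1.65758]
The output multiplier for sector j is the column-j sum of the Leontief inverse (I − A)⁻¹ = adj(I−A) / det(I−A).
Column 1 of adj(I−A): (0.6725, 0.2475, 0.2775); det(I−A) = 0.22925.
m_1 = (0.6725 + 0.2475 + 0.2775) / 0.22925 = 1.1975 / 0.22925 ≈ 5.2236.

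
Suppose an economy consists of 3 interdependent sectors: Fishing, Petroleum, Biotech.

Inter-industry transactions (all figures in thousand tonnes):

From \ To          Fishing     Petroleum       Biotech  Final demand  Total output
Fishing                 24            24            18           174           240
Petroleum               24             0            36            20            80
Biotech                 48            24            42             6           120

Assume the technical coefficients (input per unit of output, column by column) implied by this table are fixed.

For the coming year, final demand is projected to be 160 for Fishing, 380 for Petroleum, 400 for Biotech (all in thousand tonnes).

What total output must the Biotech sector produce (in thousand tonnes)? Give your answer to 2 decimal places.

Technical coefficients a_ij = z_ij / X_j:
  a_FF = 24/240 = 0.10, a_PF = 24/240 = 0.10, a_BF = 48/240 = 0.20
  a_FP = 24/80 = 0.30, a_PP = 0/80 = 0.00, a_BP = 24/80 = 0.30
  a_FB = 18/120 = 0.15, a_PB = 36/120 = 0.30, a_BB = 42/120 = 0.35
I − A =
  [   0.90    -0.30    -0.15]
  [  -0.10     1.00    -0.30]
  [  -0.20    -0.30     0.65]
Cofactors of I−A, C_ij = (−1)^(i+j)·(minor ij) (rows/columns in the sector order above):
  C_11 = (1.00)(0.65) − (-0.30)(-0.30) = 0.5600
  C_12 = −[(-0.10)(0.65) − (-0.30)(-0.20)] = 0.1250
  C_13 = (-0.10)(-0.30) − (1.00)(-0.20) = 0.2300
  C_21 = −[(-0.30)(0.65) − (-0.15)(-0.30)] = 0.2400
  C_22 = (0.90)(0.65) − (-0.15)(-0.20) = 0.5550
  C_23 = −[(0.90)(-0.30) − (-0.30)(-0.20)] = 0.3300
  C_31 = (-0.30)(-0.30) − (-0.15)(1.00) = 0.2400
  C_32 = −[(0.90)(-0.30) − (-0.15)(-0.10)] = 0.2850
  C_33 = (0.90)(1.00) − (-0.30)(-0.10) = 0.8700
det(I−A) = Σ_j (I−A)_1j·C_1j = (0.90)(0.5600) + (-0.30)(0.1250) + (-0.15)(0.2300) = 0.4320
adj(I−A) = Cᵀ =
  [ 0.5600   0.2400   0.2400]
  [ 0.1250   0.5550   0.2850]
  [ 0.2300   0.3300   0.8700]
(I − A)⁻¹ = adj(I−A) / det(I−A) ≈
  [   1.2963     0.5556     0.5556]
  [   0.2894     1.2847     0.6597]
  [   0.5324     0.7639     2.0139]
x = (I − A)⁻¹ d = adj(I−A)·d / det(I−A), with det(I−A) = 0.4320:
  x_F = (0.5600·160 + 0.2400·380 + 0.2400·400) / 0.4320 = 276.80 / 0.4320 ≈ 640.74
  x_P = (0.1250·160 + 0.5550·380 + 0.2850·400) / 0.4320 = 344.90 / 0.4320 ≈ 798.38
  x_B = (0.2300·160 + 0.3300·380 + 0.8700·400) / 0.4320 = 510.20 / 0.4320 ≈ 1181.02

x_B = 1181.02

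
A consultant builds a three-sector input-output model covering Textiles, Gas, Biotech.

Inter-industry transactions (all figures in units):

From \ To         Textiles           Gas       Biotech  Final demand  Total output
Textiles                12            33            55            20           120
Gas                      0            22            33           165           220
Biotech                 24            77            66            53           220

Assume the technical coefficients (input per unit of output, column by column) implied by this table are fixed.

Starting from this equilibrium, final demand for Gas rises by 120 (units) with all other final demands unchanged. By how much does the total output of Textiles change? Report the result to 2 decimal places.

Δx_1 = 49.12

Technical coefficients a_ij = z_ij / X_j:
  a_11 = 12/120 = 0.10, a_21 = 0/120 = 0.00, a_31 = 24/120 = 0.20
  a_12 = 33/220 = 0.15, a_22 = 22/220 = 0.10, a_32 = 77/220 = 0.35
  a_13 = 55/220 = 0.25, a_23 = 33/220 = 0.15, a_33 = 66/220 = 0.30
I − A =
  [   0.90    -0.15    -0.25]
  [   0.00     0.90    -0.15]
  [  -0.20    -0.35     0.70]
Cofactors of I−A, C_ij = (−1)^(i+j)·(minor ij) (rows/columns in the sector order above):
  C_11 = (0.90)(0.70) − (-0.15)(-0.35) = 0.5775
  C_12 = −[(0.00)(0.70) − (-0.15)(-0.20)] = 0.0300
  C_13 = (0.00)(-0.35) − (0.90)(-0.20) = 0.1800
  C_21 = −[(-0.15)(0.70) − (-0.25)(-0.35)] = 0.1925
  C_22 = (0.90)(0.70) − (-0.25)(-0.20) = 0.5800
  C_23 = −[(0.90)(-0.35) − (-0.15)(-0.20)] = 0.3450
  C_31 = (-0.15)(-0.15) − (-0.25)(0.90) = 0.2475
  C_32 = −[(0.90)(-0.15) − (-0.25)(0.00)] = 0.1350
  C_33 = (0.90)(0.90) − (-0.15)(0.00) = 0.8100
det(I−A) = Σ_j (I−A)_1j·C_1j = (0.90)(0.5775) + (-0.15)(0.0300) + (-0.25)(0.1800) = 0.47025
adj(I−A) = Cᵀ =
  [ 0.5775   0.1925   0.2475]
  [ 0.0300   0.5800   0.1350]
  [ 0.1800   0.3450   0.8100]
(I − A)⁻¹ = adj(I−A) / det(I−A) ≈
  [   1.2281     0.4094     0.5263]
  [   0.0638     1.2334     0.2871]
  [   0.3828     0.7337     1.7225]
Δx = (I − A)⁻¹ Δd with Δd having +120 in the Gas component and 0 elsewhere.
So Δx_1 = L_12 · (+120), where L_12 = adj(I−A)_12 / det(I−A) = 0.1925 / 0.47025.
Δx_1 = 0.1925 × (+120) / 0.47025 = 23.10 / 0.47025 ≈ 49.12.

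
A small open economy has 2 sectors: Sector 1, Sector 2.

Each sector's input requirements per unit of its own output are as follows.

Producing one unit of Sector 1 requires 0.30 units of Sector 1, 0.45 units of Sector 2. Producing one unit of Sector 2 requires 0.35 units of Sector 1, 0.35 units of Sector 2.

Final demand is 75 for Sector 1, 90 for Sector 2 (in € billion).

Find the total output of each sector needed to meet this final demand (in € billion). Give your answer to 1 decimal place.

x_1 = 269.7, x_2 = 325.2

I − A =
  [   0.70    -0.35]
  [  -0.45     0.65]
det(I−A) = (0.70)(0.65) − (-0.35)(-0.45) = 0.2975
adj(I−A) = [[0.65, 0.35], [0.45, 0.70]]
(I − A)⁻¹ = adj(I−A) / det(I−A) ≈
  [   2.1849     1.1765]
  [   1.5126     2.3529]
x = (I − A)⁻¹ d = adj(I−A)·d / det(I−A), with det(I−A) = 0.2975:
  x_1 = (0.65·75 + 0.35·90) / 0.2975 = 80.25 / 0.2975 ≈ 269.7
  x_2 = (0.45·75 + 0.70·90) / 0.2975 = 96.75 / 0.2975 ≈ 325.2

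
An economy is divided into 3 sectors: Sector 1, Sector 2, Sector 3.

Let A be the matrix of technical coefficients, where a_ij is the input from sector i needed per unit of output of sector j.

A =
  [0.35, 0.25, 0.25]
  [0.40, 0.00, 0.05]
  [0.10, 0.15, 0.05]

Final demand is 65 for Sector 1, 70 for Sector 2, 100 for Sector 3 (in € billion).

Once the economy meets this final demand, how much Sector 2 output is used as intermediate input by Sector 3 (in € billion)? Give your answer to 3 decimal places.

I − A =
  [   0.65    -0.25    -0.25]
  [  -0.40     1.00    -0.05]
  [  -0.10    -0.15     0.95]
Cofactors of I−A, C_ij = (−1)^(i+j)·(minor ij) (rows/columns in the sector order above):
  C_11 = (1.00)(0.95) − (-0.05)(-0.15) = 0.9425
  C_12 = −[(-0.40)(0.95) − (-0.05)(-0.10)] = 0.3850
  C_13 = (-0.40)(-0.15) − (1.00)(-0.10) = 0.1600
  C_21 = −[(-0.25)(0.95) − (-0.25)(-0.15)] = 0.2750
  C_22 = (0.65)(0.95) − (-0.25)(-0.10) = 0.5925
  C_23 = −[(0.65)(-0.15) − (-0.25)(-0.10)] = 0.1225
  C_31 = (-0.25)(-0.05) − (-0.25)(1.00) = 0.2625
  C_32 = −[(0.65)(-0.05) − (-0.25)(-0.40)] = 0.1325
  C_33 = (0.65)(1.00) − (-0.25)(-0.40) = 0.5500
det(I−A) = Σ_j (I−A)_1j·C_1j = (0.65)(0.9425) + (-0.25)(0.3850) + (-0.25)(0.1600) = 0.476375
adj(I−A) = Cᵀ =
  [ 0.9425   0.2750   0.2625]
  [ 0.3850   0.5925   0.1325]
  [ 0.1600   0.1225   0.5500]
(I − A)⁻¹ = adj(I−A) / det(I−A) ≈
  [   1.9785     0.5773     0.5510]
  [   0.8082     1.2438     0.2781]
  [   0.3359     0.2572     1.1546]
First solve x = (I − A)⁻¹ d = adj(I−A)·d / det(I−A); in particular x_3 = (0.1600·65 + 0.1225·70 + 0.5500·100) / 0.476375 = 73.975 / 0.476375 ≈ 155.28733.
Intermediate flow from 2 to 3: z_23 = a_23 · x_3 = 0.05 × 73.975 / 0.476375 = 3.69875 / 0.476375 ≈ 7.764.

z_23 = 7.764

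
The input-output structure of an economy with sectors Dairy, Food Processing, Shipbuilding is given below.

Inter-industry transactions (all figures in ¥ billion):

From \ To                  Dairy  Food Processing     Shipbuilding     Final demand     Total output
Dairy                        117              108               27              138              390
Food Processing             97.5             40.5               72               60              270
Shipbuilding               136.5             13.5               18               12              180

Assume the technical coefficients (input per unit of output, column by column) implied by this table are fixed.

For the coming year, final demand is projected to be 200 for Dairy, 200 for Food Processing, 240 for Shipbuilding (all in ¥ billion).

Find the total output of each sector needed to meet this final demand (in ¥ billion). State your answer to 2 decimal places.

x_D = 886.02, x_F = 804.56, x_S = 655.93

Technical coefficients a_ij = z_ij / X_j:
  a_DD = 117/390 = 0.30, a_FD = 97.5/390 = 0.25, a_SD = 136.5/390 = 0.35
  a_DF = 108/270 = 0.40, a_FF = 40.5/270 = 0.15, a_SF = 13.5/270 = 0.05
  a_DS = 27/180 = 0.15, a_FS = 72/180 = 0.40, a_SS = 18/180 = 0.10
I − A =
  [   0.70    -0.40    -0.15]
  [  -0.25     0.85    -0.40]
  [  -0.35    -0.05     0.90]
Cofactors of I−A, C_ij = (−1)^(i+j)·(minor ij) (rows/columns in the sector order above):
  C_11 = (0.85)(0.90) − (-0.40)(-0.05) = 0.7450
  C_12 = −[(-0.25)(0.90) − (-0.40)(-0.35)] = 0.3650
  C_13 = (-0.25)(-0.05) − (0.85)(-0.35) = 0.3100
  C_21 = −[(-0.40)(0.90) − (-0.15)(-0.05)] = 0.3675
  C_22 = (0.70)(0.90) − (-0.15)(-0.35) = 0.5775
  C_23 = −[(0.70)(-0.05) − (-0.40)(-0.35)] = 0.1750
  C_31 = (-0.40)(-0.40) − (-0.15)(0.85) = 0.2875
  C_32 = −[(0.70)(-0.40) − (-0.15)(-0.25)] = 0.3175
  C_33 = (0.70)(0.85) − (-0.40)(-0.25) = 0.4950
det(I−A) = Σ_j (I−A)_1j·C_1j = (0.70)(0.7450) + (-0.40)(0.3650) + (-0.15)(0.3100) = 0.3290
adj(I−A) = Cᵀ =
  [ 0.7450   0.3675   0.2875]
  [ 0.3650   0.5775   0.3175]
  [ 0.3100   0.1750   0.4950]
(I − A)⁻¹ = adj(I−A) / det(I−A) ≈
  [   2.2644     1.1170     0.8739]
  [   1.1094     1.7553     0.9650]
  [   0.9422     0.5319     1.5046]
x = (I − A)⁻¹ d = adj(I−A)·d / det(I−A), with det(I−A) = 0.3290:
  x_D = (0.7450·200 + 0.3675·200 + 0.2875·240) / 0.3290 = 291.50 / 0.3290 ≈ 886.02
  x_F = (0.3650·200 + 0.5775·200 + 0.3175·240) / 0.3290 = 264.70 / 0.3290 ≈ 804.56
  x_S = (0.3100·200 + 0.1750·200 + 0.4950·240) / 0.3290 = 215.80 / 0.3290 ≈ 655.93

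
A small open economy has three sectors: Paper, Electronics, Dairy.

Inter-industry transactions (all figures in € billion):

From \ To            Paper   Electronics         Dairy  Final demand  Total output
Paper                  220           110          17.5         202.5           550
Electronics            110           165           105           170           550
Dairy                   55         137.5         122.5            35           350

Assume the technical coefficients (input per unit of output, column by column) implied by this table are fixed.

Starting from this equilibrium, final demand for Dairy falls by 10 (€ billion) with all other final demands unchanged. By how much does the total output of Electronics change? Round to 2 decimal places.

Technical coefficients a_ij = z_ij / X_j:
  a_PP = 220/550 = 0.40, a_EP = 110/550 = 0.20, a_DP = 55/550 = 0.10
  a_PE = 110/550 = 0.20, a_EE = 165/550 = 0.30, a_DE = 137.5/550 = 0.25
  a_PD = 17.5/350 = 0.05, a_ED = 105/350 = 0.30, a_DD = 122.5/350 = 0.35
I − A =
  [   0.60    -0.20    -0.05]
  [  -0.20     0.70    -0.30]
  [  -0.10    -0.25     0.65]
Cofactors of I−A, C_ij = (−1)^(i+j)·(minor ij) (rows/columns in the sector order above):
  C_11 = (0.70)(0.65) − (-0.30)(-0.25) = 0.3800
  C_12 = −[(-0.20)(0.65) − (-0.30)(-0.10)] = 0.1600
  C_13 = (-0.20)(-0.25) − (0.70)(-0.10) = 0.1200
  C_21 = −[(-0.20)(0.65) − (-0.05)(-0.25)] = 0.1425
  C_22 = (0.60)(0.65) − (-0.05)(-0.10) = 0.3850
  C_23 = −[(0.60)(-0.25) − (-0.20)(-0.10)] = 0.1700
  C_31 = (-0.20)(-0.30) − (-0.05)(0.70) = 0.0950
  C_32 = −[(0.60)(-0.30) − (-0.05)(-0.20)] = 0.1900
  C_33 = (0.60)(0.70) − (-0.20)(-0.20) = 0.3800
det(I−A) = Σ_j (I−A)_1j·C_1j = (0.60)(0.3800) + (-0.20)(0.1600) + (-0.05)(0.1200) = 0.1900
adj(I−A) = Cᵀ =
  [ 0.3800   0.1425   0.0950]
  [ 0.1600   0.3850   0.1900]
  [ 0.1200   0.1700   0.3800]
(I − A)⁻¹ = adj(I−A) / det(I−A) ≈
  [   2.0000     0.7500     0.5000]
  [   0.8421     2.0263     1.0000]
  [   0.6316     0.8947     2.0000]
Δx = (I − A)⁻¹ Δd with Δd having -10 in the Dairy component and 0 elsewhere.
So Δx_E = L_ED · (-10), where L_ED = adj(I−A)_ED / det(I−A) = 0.1900 / 0.1900.
Δx_E = 0.1900 × (-10) / 0.1900 = -1.90 / 0.1900 = -10.00.

Δx_E = -10.00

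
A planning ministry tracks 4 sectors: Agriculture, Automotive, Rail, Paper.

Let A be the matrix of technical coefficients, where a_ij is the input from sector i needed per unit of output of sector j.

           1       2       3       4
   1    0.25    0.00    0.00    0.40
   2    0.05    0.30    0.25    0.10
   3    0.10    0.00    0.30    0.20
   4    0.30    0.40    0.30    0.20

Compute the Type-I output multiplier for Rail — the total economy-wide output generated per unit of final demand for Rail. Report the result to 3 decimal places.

m_3 = 5.364

I − A =
  [   0.75     0.00     0.00    -0.40]
  [  -0.05     0.70    -0.25    -0.10]
  [  -0.10     0.00     0.70    -0.20]
  [  -0.30    -0.40    -0.30     0.80]
Compute the cofactors C_ij = (−1)^(i+j)·(3×3 minor ij) of I−A; the adjugate is their transpose:
adj(I−A) = Cᵀ =
  [ 0.3020   0.1120   0.1240   0.1960]
  [ 0.0840   0.2790   0.1485   0.1140]
  [ 0.0980   0.0760   0.2980   0.1330]
  [ 0.1920   0.2100   0.2325   0.3675]
det(I−A) = Σ_j (I−A)_1j·C_1j = (0.75)(0.3020) + (0.00)(0.0840) + (0.00)(0.0980) + (-0.40)(0.1920) = 0.1497
(I − A)⁻¹ = adj(I−A) / det(I−A) ≈
  [   2.0174     0.7482     0.8283     1.3093]
  [   0.5611     1.8637     0.9920     0.7615]
  [   0.6546     0.5077     1.9906     0.8884]
  [   1.2826     1.4028     1.5531     2.4549]
The output multiplier for sector j is the column-j sum of the Leontief inverse (I − A)⁻¹ = adj(I−A) / det(I−A).
Column 3 of adj(I−A): (0.1240, 0.1485, 0.2980, 0.2325); det(I−A) = 0.1497.
m_3 = (0.1240 + 0.1485 + 0.2980 + 0.2325) / 0.1497 = 0.803 / 0.1497 ≈ 5.364.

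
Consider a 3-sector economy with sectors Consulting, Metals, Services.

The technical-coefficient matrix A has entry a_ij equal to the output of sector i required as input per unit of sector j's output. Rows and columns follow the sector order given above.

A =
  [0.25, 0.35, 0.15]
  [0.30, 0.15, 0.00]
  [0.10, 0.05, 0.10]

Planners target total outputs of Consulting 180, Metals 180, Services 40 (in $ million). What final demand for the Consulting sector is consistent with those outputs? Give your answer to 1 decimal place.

I − A =
  [   0.75    -0.35    -0.15]
  [  -0.30     0.85     0.00]
  [  -0.10    -0.05     0.90]
d = (I − A) x:
  d_C = (+0.75)·180 + (-0.35)·180 + (-0.15)·40 = 66.0
  d_M = (-0.30)·180 + (+0.85)·180 + (+0.00)·40 = 99.0
  d_S = (-0.10)·180 + (-0.05)·180 + (+0.90)·40 = 9.0

d_C = 66.0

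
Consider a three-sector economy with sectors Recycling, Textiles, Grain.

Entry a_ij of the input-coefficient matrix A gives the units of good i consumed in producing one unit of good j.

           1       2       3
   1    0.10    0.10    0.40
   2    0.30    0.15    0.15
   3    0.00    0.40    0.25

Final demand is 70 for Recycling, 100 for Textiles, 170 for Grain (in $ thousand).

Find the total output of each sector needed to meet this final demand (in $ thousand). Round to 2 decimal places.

I − A =
  [   0.90    -0.10    -0.40]
  [  -0.30     0.85    -0.15]
  [   0.00    -0.40     0.75]
Cofactors of I−A, C_ij = (−1)^(i+j)·(minor ij) (rows/columns in the sector order above):
  C_11 = (0.85)(0.75) − (-0.15)(-0.40) = 0.5775
  C_12 = −[(-0.30)(0.75) − (-0.15)(0.00)] = 0.2250
  C_13 = (-0.30)(-0.40) − (0.85)(0.00) = 0.1200
  C_21 = −[(-0.10)(0.75) − (-0.40)(-0.40)] = 0.2350
  C_22 = (0.90)(0.75) − (-0.40)(0.00) = 0.6750
  C_23 = −[(0.90)(-0.40) − (-0.10)(0.00)] = 0.3600
  C_31 = (-0.10)(-0.15) − (-0.40)(0.85) = 0.3550
  C_32 = −[(0.90)(-0.15) − (-0.40)(-0.30)] = 0.2550
  C_33 = (0.90)(0.85) − (-0.10)(-0.30) = 0.7350
det(I−A) = Σ_j (I−A)_1j·C_1j = (0.90)(0.5775) + (-0.10)(0.2250) + (-0.40)(0.1200) = 0.44925
adj(I−A) = Cᵀ =
  [ 0.5775   0.2350   0.3550]
  [ 0.2250   0.6750   0.2550]
  [ 0.1200   0.3600   0.7350]
(I − A)⁻¹ = adj(I−A) / det(I−A) ≈
  [   1.2855     0.5231     0.7902]
  [   0.5008     1.5025     0.5676]
  [   0.2671     0.8013     1.6361]
x = (I − A)⁻¹ d = adj(I−A)·d / det(I−A), with det(I−A) = 0.44925:
  x_1 = (0.5775·70 + 0.2350·100 + 0.3550·170) / 0.44925 = 124.275 / 0.44925 ≈ 276.63
  x_2 = (0.2250·70 + 0.6750·100 + 0.2550·170) / 0.44925 = 126.60 / 0.44925 ≈ 281.80
  x_3 = (0.1200·70 + 0.3600·100 + 0.7350·170) / 0.44925 = 169.35 / 0.44925 ≈ 376.96

x_1 = 276.63, x_2 = 281.80, x_3 = 376.96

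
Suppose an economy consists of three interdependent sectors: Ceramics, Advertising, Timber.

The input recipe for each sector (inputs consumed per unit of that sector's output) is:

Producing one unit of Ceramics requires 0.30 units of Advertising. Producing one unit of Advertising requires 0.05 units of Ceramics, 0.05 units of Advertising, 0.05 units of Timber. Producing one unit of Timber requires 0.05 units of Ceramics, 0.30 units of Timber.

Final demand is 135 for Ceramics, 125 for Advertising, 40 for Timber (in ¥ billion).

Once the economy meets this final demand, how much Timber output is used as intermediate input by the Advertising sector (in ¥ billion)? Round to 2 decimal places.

z_TA = 8.91

I − A =
  [   1.00    -0.05    -0.05]
  [  -0.30     0.95     0.00]
  [   0.00    -0.05     0.70]
Cofactors of I−A, C_ij = (−1)^(i+j)·(minor ij) (rows/columns in the sector order above):
  C_11 = (0.95)(0.70) − (0.00)(-0.05) = 0.6650
  C_12 = −[(-0.30)(0.70) − (0.00)(0.00)] = 0.2100
  C_13 = (-0.30)(-0.05) − (0.95)(0.00) = 0.0150
  C_21 = −[(-0.05)(0.70) − (-0.05)(-0.05)] = 0.0375
  C_22 = (1.00)(0.70) − (-0.05)(0.00) = 0.7000
  C_23 = −[(1.00)(-0.05) − (-0.05)(0.00)] = 0.0500
  C_31 = (-0.05)(0.00) − (-0.05)(0.95) = 0.0475
  C_32 = −[(1.00)(0.00) − (-0.05)(-0.30)] = 0.0150
  C_33 = (1.00)(0.95) − (-0.05)(-0.30) = 0.9350
det(I−A) = Σ_j (I−A)_1j·C_1j = (1.00)(0.6650) + (-0.05)(0.2100) + (-0.05)(0.0150) = 0.65375
adj(I−A) = Cᵀ =
  [ 0.6650   0.0375   0.0475]
  [ 0.2100   0.7000   0.0150]
  [ 0.0150   0.0500   0.9350]
(I − A)⁻¹ = adj(I−A) / det(I−A) ≈
  [   1.0172     0.0574     0.0727]
  [   0.3212     1.0707     0.0229]
  [   0.0229     0.0765     1.4302]
First solve x = (I − A)⁻¹ d = adj(I−A)·d / det(I−A); in particular x_A = (0.2100·135 + 0.7000·125 + 0.0150·40) / 0.65375 = 116.45 / 0.65375 ≈ 178.1262.
Intermediate flow from T to A: z_TA = a_TA · x_A = 0.05 × 116.45 / 0.65375 = 5.8225 / 0.65375 ≈ 8.91.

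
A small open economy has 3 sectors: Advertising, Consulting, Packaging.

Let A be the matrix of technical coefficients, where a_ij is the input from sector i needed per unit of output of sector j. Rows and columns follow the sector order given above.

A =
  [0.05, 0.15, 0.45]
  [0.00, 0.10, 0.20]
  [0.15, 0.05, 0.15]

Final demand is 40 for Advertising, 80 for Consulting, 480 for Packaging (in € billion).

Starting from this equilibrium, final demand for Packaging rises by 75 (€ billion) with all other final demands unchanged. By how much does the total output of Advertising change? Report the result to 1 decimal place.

I − A =
  [   0.95    -0.15    -0.45]
  [   0.00     0.90    -0.20]
  [  -0.15    -0.05     0.85]
Cofactors of I−A, C_ij = (−1)^(i+j)·(minor ij) (rows/columns in the sector order above):
  C_11 = (0.90)(0.85) − (-0.20)(-0.05) = 0.7550
  C_12 = −[(0.00)(0.85) − (-0.20)(-0.15)] = 0.0300
  C_13 = (0.00)(-0.05) − (0.90)(-0.15) = 0.1350
  C_21 = −[(-0.15)(0.85) − (-0.45)(-0.05)] = 0.1500
  C_22 = (0.95)(0.85) − (-0.45)(-0.15) = 0.7400
  C_23 = −[(0.95)(-0.05) − (-0.15)(-0.15)] = 0.0700
  C_31 = (-0.15)(-0.20) − (-0.45)(0.90) = 0.4350
  C_32 = −[(0.95)(-0.20) − (-0.45)(0.00)] = 0.1900
  C_33 = (0.95)(0.90) − (-0.15)(0.00) = 0.8550
det(I−A) = Σ_j (I−A)_1j·C_1j = (0.95)(0.7550) + (-0.15)(0.0300) + (-0.45)(0.1350) = 0.6520
adj(I−A) = Cᵀ =
  [ 0.7550   0.1500   0.4350]
  [ 0.0300   0.7400   0.1900]
  [ 0.1350   0.0700   0.8550]
(I − A)⁻¹ = adj(I−A) / det(I−A) ≈
  [   1.1580     0.2301     0.6672]
  [   0.0460     1.1350     0.2914]
  [   0.2071     0.1074     1.3113]
Δx = (I − A)⁻¹ Δd with Δd having +75 in the Packaging component and 0 elsewhere.
So Δx_A = L_AP · (+75), where L_AP = adj(I−A)_AP / det(I−A) = 0.4350 / 0.6520.
Δx_A = 0.4350 × (+75) / 0.6520 = 32.625 / 0.6520 ≈ 50.0.

Δx_A = 50.0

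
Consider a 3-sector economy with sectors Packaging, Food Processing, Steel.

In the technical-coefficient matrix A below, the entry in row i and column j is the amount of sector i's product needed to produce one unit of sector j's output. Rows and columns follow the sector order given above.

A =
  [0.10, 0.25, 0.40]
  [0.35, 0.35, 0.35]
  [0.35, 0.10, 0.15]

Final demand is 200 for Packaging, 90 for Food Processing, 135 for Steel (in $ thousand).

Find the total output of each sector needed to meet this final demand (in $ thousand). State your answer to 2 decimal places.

x_P = 676.98, x_F = 788.56, x_S = 530.35

I − A =
  [   0.90    -0.25    -0.40]
  [  -0.35     0.65    -0.35]
  [  -0.35    -0.10     0.85]
Cofactors of I−A, C_ij = (−1)^(i+j)·(minor ij) (rows/columns in the sector order above):
  C_11 = (0.65)(0.85) − (-0.35)(-0.10) = 0.5175
  C_12 = −[(-0.35)(0.85) − (-0.35)(-0.35)] = 0.4200
  C_13 = (-0.35)(-0.10) − (0.65)(-0.35) = 0.2625
  C_21 = −[(-0.25)(0.85) − (-0.40)(-0.10)] = 0.2525
  C_22 = (0.90)(0.85) − (-0.40)(-0.35) = 0.6250
  C_23 = −[(0.90)(-0.10) − (-0.25)(-0.35)] = 0.1775
  C_31 = (-0.25)(-0.35) − (-0.40)(0.65) = 0.3475
  C_32 = −[(0.90)(-0.35) − (-0.40)(-0.35)] = 0.4550
  C_33 = (0.90)(0.65) − (-0.25)(-0.35) = 0.4975
det(I−A) = Σ_j (I−A)_1j·C_1j = (0.90)(0.5175) + (-0.25)(0.4200) + (-0.40)(0.2625) = 0.25575
adj(I−A) = Cᵀ =
  [ 0.5175   0.2525   0.3475]
  [ 0.4200   0.6250   0.4550]
  [ 0.2625   0.1775   0.4975]
(I − A)⁻¹ = adj(I−A) / det(I−A) ≈
  [   2.0235     0.9873     1.3587]
  [   1.6422     2.4438     1.7791]
  [   1.0264     0.6940     1.9453]
x = (I − A)⁻¹ d = adj(I−A)·d / det(I−A), with det(I−A) = 0.25575:
  x_P = (0.5175·200 + 0.2525·90 + 0.3475·135) / 0.25575 = 173.1375 / 0.25575 ≈ 676.98
  x_F = (0.4200·200 + 0.6250·90 + 0.4550·135) / 0.25575 = 201.675 / 0.25575 ≈ 788.56
  x_S = (0.2625·200 + 0.1775·90 + 0.4975·135) / 0.25575 = 135.6375 / 0.25575 ≈ 530.35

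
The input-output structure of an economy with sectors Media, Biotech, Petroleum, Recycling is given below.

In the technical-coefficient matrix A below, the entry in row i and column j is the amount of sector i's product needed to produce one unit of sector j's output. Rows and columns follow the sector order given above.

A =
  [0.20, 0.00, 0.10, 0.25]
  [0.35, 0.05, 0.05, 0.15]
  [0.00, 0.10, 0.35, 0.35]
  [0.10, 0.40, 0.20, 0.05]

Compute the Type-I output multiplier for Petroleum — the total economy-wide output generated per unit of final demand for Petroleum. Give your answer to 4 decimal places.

m_3 = 3.2853

I − A =
  [   0.80     0.00    -0.10    -0.25]
  [  -0.35     0.95    -0.05    -0.15]
  [   0.00    -0.10     0.65    -0.35]
  [  -0.10    -0.40    -0.20     0.95]
Compute the cofactors C_ij = (−1)^(i+j)·(3×3 minor ij) of I−A; the adjugate is their transpose:
adj(I−A) = Cᵀ =
  [ 0.466375   0.093500   0.136750   0.187875]
  [ 0.203125   0.418250   0.113000   0.161125]
  [ 0.117000   0.185500   0.615250   0.286750]
  [ 0.159250   0.225000   0.191500   0.486500]
det(I−A) = Σ_j (I−A)_1j·C_1j = (0.80)(0.466375) + (0.00)(0.203125) + (-0.10)(0.117000) + (-0.25)(0.159250) = 0.3215875
(I − A)⁻¹ = adj(I−A) / det(I−A) ≈
  [   1.45023     0.29075     0.42523     0.58421]
  [   0.63163     1.30058     0.35138     0.50103]
  [   0.36382     0.57683     1.91317     0.89167]
  [   0.49520     0.69965     0.59548     1.51281]
The output multiplier for sector j is the column-j sum of the Leontief inverse (I − A)⁻¹ = adj(I−A) / det(I−A).
Column 3 of adj(I−A): (0.136750, 0.113000, 0.615250, 0.191500); det(I−A) = 0.3215875.
m_3 = (0.136750 + 0.113000 + 0.615250 + 0.191500) / 0.3215875 = 1.0565 / 0.3215875 ≈ 3.2853.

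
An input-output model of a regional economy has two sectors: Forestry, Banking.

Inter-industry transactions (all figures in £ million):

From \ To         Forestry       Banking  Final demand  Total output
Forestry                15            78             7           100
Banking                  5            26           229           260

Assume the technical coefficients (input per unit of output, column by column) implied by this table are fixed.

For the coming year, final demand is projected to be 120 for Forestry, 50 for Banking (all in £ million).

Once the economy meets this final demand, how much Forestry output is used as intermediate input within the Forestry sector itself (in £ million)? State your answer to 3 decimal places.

Technical coefficients a_ij = z_ij / X_j:
  a_11 = 15/100 = 0.15, a_21 = 5/100 = 0.05
  a_12 = 78/260 = 0.30, a_22 = 26/260 = 0.10
I − A =
  [   0.85    -0.30]
  [  -0.05     0.90]
det(I−A) = (0.85)(0.90) − (-0.30)(-0.05) = 0.7500
adj(I−A) = [[0.90, 0.30], [0.05, 0.85]]
(I − A)⁻¹ = adj(I−A) / det(I−A) ≈
  [   1.2000     0.4000]
  [   0.0667     1.1333]
First solve x = (I − A)⁻¹ d = adj(I−A)·d / det(I−A); in particular x_1 = (0.90·120 + 0.30·50) / 0.7500 = 123.00 / 0.7500 = 164.00000.
Intermediate flow from 1 to 1: z_11 = a_11 · x_1 = 0.15 × 123.00 / 0.7500 = 18.45 / 0.7500 = 24.600.

z_11 = 24.600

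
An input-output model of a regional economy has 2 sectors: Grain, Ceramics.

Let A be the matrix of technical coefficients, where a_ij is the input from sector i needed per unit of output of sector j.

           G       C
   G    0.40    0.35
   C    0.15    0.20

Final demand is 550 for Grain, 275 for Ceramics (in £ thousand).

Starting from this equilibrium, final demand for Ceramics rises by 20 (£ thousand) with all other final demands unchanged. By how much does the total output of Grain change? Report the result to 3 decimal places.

Δx_G = 16.374

I − A =
  [   0.60    -0.35]
  [  -0.15     0.80]
det(I−A) = (0.60)(0.80) − (-0.35)(-0.15) = 0.4275
adj(I−A) = [[0.80, 0.35], [0.15, 0.60]]
(I − A)⁻¹ = adj(I−A) / det(I−A) ≈
  [   1.8713     0.8187]
  [   0.3509     1.4035]
Δx = (I − A)⁻¹ Δd with Δd having +20 in the Ceramics component and 0 elsewhere.
So Δx_G = L_GC · (+20), where L_GC = adj(I−A)_GC / det(I−A) = 0.35 / 0.4275.
Δx_G = 0.35 × (+20) / 0.4275 = 7.00 / 0.4275 ≈ 16.374.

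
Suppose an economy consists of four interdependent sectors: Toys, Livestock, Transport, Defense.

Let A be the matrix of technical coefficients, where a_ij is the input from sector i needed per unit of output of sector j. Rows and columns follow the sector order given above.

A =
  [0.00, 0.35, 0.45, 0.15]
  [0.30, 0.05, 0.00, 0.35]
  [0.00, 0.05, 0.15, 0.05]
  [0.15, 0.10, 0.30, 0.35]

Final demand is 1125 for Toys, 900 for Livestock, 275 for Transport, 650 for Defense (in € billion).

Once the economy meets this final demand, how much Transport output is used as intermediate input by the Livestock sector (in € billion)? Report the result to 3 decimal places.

z_32 = 132.043

I − A =
  [   1.00    -0.35    -0.45    -0.15]
  [  -0.30     0.95     0.00    -0.35]
  [   0.00    -0.05     0.85    -0.05]
  [  -0.15    -0.10    -0.30     0.65]
Compute the cofactors C_ij = (−1)^(i+j)·(3×3 minor ij) of I−A; the adjugate is their transpose:
adj(I−A) = Cᵀ =
  [ 0.475625   0.220000   0.341625   0.254500]
  [ 0.205875   0.515000   0.229875   0.342500]
  [ 0.021000   0.039000   0.470000   0.062000]
  [ 0.151125   0.148000   0.331125   0.711500]
det(I−A) = Σ_j (I−A)_1j·C_1j = (1.00)(0.475625) + (-0.35)(0.205875) + (-0.45)(0.021000) + (-0.15)(0.151125) = 0.37145
(I − A)⁻¹ = adj(I−A) / det(I−A) ≈
  [   1.2805     0.5923     0.9197     0.6852]
  [   0.5542     1.3865     0.6189     0.9221]
  [   0.0565     0.1050     1.2653     0.1669]
  [   0.4069     0.3984     0.8914     1.9155]
First solve x = (I − A)⁻¹ d = adj(I−A)·d / det(I−A); in particular x_2 = (0.205875·1125 + 0.515000·900 + 0.229875·275 + 0.342500·650) / 0.37145 = 980.95 / 0.37145 ≈ 2640.86687.
Intermediate flow from 3 to 2: z_32 = a_32 · x_2 = 0.05 × 980.95 / 0.37145 = 49.0475 / 0.37145 ≈ 132.043.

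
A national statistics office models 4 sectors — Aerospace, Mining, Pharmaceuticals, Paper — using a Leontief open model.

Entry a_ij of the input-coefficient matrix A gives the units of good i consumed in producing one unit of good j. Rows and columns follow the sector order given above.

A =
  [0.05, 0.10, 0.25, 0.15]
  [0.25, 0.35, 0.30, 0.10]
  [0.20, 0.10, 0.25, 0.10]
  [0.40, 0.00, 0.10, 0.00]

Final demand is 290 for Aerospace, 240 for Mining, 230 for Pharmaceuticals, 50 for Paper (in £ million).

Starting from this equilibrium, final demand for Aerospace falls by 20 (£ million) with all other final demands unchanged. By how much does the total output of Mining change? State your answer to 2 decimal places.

I − A =
  [   0.95    -0.10    -0.25    -0.15]
  [  -0.25     0.65    -0.30    -0.10]
  [  -0.20    -0.10     0.75    -0.10]
  [  -0.40     0.00    -0.10     1.00]
Compute the cofactors C_ij = (−1)^(i+j)·(3×3 minor ij) of I−A; the adjugate is their transpose:
adj(I−A) = Cᵀ =
  [ 0.450000   0.100500   0.203250   0.097875]
  [ 0.289000   0.595000   0.352750   0.138125]
  [ 0.185000   0.113000   0.549500   0.094000]
  [ 0.198500   0.051500   0.136250   0.371125]
det(I−A) = Σ_j (I−A)_1j·C_1j = (0.95)(0.450000) + (-0.10)(0.289000) + (-0.25)(0.185000) + (-0.15)(0.198500) = 0.322575
(I − A)⁻¹ = adj(I−A) / det(I−A) ≈
  [   1.3950     0.3116     0.6301     0.3034]
  [   0.8959     1.8445     1.0935     0.4282]
  [   0.5735     0.3503     1.7035     0.2914]
  [   0.6154     0.1597     0.4224     1.1505]
Δx = (I − A)⁻¹ Δd with Δd having -20 in the Aerospace component and 0 elsewhere.
So Δx_2 = L_21 · (-20), where L_21 = adj(I−A)_21 / det(I−A) = 0.289000 / 0.322575.
Δx_2 = 0.289000 × (-20) / 0.322575 = -5.78 / 0.322575 ≈ -17.92.

Δx_2 = -17.92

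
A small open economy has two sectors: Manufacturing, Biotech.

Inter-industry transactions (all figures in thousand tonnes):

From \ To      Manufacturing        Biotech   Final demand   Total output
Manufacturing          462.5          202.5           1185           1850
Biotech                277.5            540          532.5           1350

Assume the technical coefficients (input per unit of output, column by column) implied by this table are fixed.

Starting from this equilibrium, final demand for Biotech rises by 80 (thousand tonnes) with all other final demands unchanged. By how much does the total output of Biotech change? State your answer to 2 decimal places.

Δx_B = 140.35

Technical coefficients a_ij = z_ij / X_j:
  a_MM = 462.5/1850 = 0.25, a_BM = 277.5/1850 = 0.15
  a_MB = 202.5/1350 = 0.15, a_BB = 540/1350 = 0.40
I − A =
  [   0.75    -0.15]
  [  -0.15     0.60]
det(I−A) = (0.75)(0.60) − (-0.15)(-0.15) = 0.4275
adj(I−A) = [[0.60, 0.15], [0.15, 0.75]]
(I − A)⁻¹ = adj(I−A) / det(I−A) ≈
  [   1.4035     0.3509]
  [   0.3509     1.7544]
Δx = (I − A)⁻¹ Δd with Δd having +80 in the Biotech component and 0 elsewhere.
So Δx_B = L_BB · (+80), where L_BB = adj(I−A)_BB / det(I−A) = 0.75 / 0.4275.
Δx_B = 0.75 × (+80) / 0.4275 = 60.00 / 0.4275 ≈ 140.35.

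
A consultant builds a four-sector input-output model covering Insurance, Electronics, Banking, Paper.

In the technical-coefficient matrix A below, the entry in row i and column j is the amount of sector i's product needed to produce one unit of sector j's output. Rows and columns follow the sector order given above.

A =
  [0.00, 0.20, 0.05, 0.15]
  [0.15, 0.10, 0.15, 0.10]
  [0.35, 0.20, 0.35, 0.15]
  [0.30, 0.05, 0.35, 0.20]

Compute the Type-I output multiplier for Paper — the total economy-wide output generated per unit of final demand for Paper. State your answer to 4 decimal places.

m_4 = 3.1697

I − A =
  [   1.00    -0.20    -0.05    -0.15]
  [  -0.15     0.90    -0.15    -0.10]
  [  -0.35    -0.20     0.65    -0.15]
  [  -0.30    -0.05    -0.35     0.80]
Compute the cofactors C_ij = (−1)^(i+j)·(3×3 minor ij) of I−A; the adjugate is their transpose:
adj(I−A) = Cᵀ =
  [ 0.385375   0.117250   0.115125   0.108500]
  [ 0.150625   0.403625   0.163625   0.109375]
  [ 0.321875   0.226125   0.643375   0.209250]
  [ 0.294750   0.168125   0.334875   0.507750]
det(I−A) = Σ_j (I−A)_1j·C_1j = (1.00)(0.385375) + (-0.20)(0.150625) + (-0.05)(0.321875) + (-0.15)(0.294750) = 0.29494375
(I − A)⁻¹ = adj(I−A) / det(I−A) ≈
  [   1.30661     0.39753     0.39033     0.36787]
  [   0.51069     1.36848     0.55477     0.37083]
  [   1.09131     0.76667     2.18135     0.70946]
  [   0.99934     0.57002     1.13539     1.72151]
The output multiplier for sector j is the column-j sum of the Leontief inverse (I − A)⁻¹ = adj(I−A) / det(I−A).
Column 4 of adj(I−A): (0.108500, 0.109375, 0.209250, 0.507750); det(I−A) = 0.29494375.
m_4 = (0.108500 + 0.109375 + 0.209250 + 0.507750) / 0.29494375 = 0.934875 / 0.29494375 ≈ 3.1697.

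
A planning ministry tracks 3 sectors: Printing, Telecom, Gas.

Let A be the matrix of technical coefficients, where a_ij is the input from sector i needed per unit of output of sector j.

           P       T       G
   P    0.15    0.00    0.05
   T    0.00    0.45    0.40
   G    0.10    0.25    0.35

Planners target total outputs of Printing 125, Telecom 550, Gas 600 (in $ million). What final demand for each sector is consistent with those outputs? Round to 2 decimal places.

I − A =
  [   0.85     0.00    -0.05]
  [   0.00     0.55    -0.40]
  [  -0.10    -0.25     0.65]
d = (I − A) x:
  d_P = (+0.85)·125 + (+0.00)·550 + (-0.05)·600 = 76.25
  d_T = (+0.00)·125 + (+0.55)·550 + (-0.40)·600 = 62.50
  d_G = (-0.10)·125 + (-0.25)·550 + (+0.65)·600 = 240.00

d_P = 76.25, d_T = 62.50, d_G = 240.00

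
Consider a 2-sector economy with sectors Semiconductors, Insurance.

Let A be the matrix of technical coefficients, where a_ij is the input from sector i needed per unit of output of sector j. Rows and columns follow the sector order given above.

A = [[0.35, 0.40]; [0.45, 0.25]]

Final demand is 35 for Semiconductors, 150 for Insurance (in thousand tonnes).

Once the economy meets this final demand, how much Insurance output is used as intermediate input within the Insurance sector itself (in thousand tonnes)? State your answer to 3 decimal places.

z_22 = 92.073

I − A =
  [   0.65    -0.40]
  [  -0.45     0.75]
det(I−A) = (0.65)(0.75) − (-0.40)(-0.45) = 0.3075
adj(I−A) = [[0.75, 0.40], [0.45, 0.65]]
(I − A)⁻¹ = adj(I−A) / det(I−A) ≈
  [   2.4390     1.3008]
  [   1.4634     2.1138]
First solve x = (I − A)⁻¹ d = adj(I−A)·d / det(I−A); in particular x_2 = (0.45·35 + 0.65·150) / 0.3075 = 113.25 / 0.3075 ≈ 368.29268.
Intermediate flow from 2 to 2: z_22 = a_22 · x_2 = 0.25 × 113.25 / 0.3075 = 28.3125 / 0.3075 ≈ 92.073.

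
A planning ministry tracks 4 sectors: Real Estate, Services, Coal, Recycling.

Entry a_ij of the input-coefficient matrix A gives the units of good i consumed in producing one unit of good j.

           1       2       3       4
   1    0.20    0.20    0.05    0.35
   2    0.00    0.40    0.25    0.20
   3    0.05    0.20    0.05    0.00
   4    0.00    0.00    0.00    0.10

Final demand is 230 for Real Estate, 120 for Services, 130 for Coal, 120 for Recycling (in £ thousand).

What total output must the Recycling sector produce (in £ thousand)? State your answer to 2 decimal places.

I − A =
  [   0.80    -0.20    -0.05    -0.35]
  [   0.00     0.60    -0.25    -0.20]
  [  -0.05    -0.20     0.95     0.00]
  [   0.00     0.00     0.00     0.90]
Compute the cofactors C_ij = (−1)^(i+j)·(3×3 minor ij) of I−A; the adjugate is their transpose:
adj(I−A) = Cᵀ =
  [ 0.468000   0.180000   0.072000   0.222000]
  [ 0.011250   0.681750   0.180000   0.155875]
  [ 0.027000   0.153000   0.432000   0.044500]
  [ 0.000000   0.000000   0.000000   0.412000]
det(I−A) = Σ_j (I−A)_1j·C_1j = (0.80)(0.468000) + (-0.20)(0.011250) + (-0.05)(0.027000) + (-0.35)(0.000000) = 0.3708
(I − A)⁻¹ = adj(I−A) / det(I−A) ≈
  [   1.2621     0.4854     0.1942     0.5987]
  [   0.0303     1.8386     0.4854     0.4204]
  [   0.0728     0.4126     1.1650     0.1200]
  [   0.0000     0.0000     0.0000     1.1111]
x = (I − A)⁻¹ d = adj(I−A)·d / det(I−A), with det(I−A) = 0.3708:
  x_1 = (0.468000·230 + 0.180000·120 + 0.072000·130 + 0.222000·120) / 0.3708 = 165.24 / 0.3708 ≈ 445.63
  x_2 = (0.011250·230 + 0.681750·120 + 0.180000·130 + 0.155875·120) / 0.3708 = 126.5025 / 0.3708 ≈ 341.16
  x_3 = (0.027000·230 + 0.153000·120 + 0.432000·130 + 0.044500·120) / 0.3708 = 86.07 / 0.3708 ≈ 232.12
  x_4 = (0.000000·230 + 0.000000·120 + 0.000000·130 + 0.412000·120) / 0.3708 = 49.44 / 0.3708 ≈ 133.33

x_4 = 133.33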